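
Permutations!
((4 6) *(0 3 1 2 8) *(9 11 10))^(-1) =((0 3 1 2 8)(4 6)(9 11 10))^(-1) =(0 8 2 1 3)(4 6)(9 10 11)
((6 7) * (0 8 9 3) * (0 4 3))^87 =(9)(3 4)(6 7)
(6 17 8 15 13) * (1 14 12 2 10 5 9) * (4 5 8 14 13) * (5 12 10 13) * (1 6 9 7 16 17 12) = (1 5 7 16 17 14 10 8 15 4)(2 13 9 6 12) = [0, 5, 13, 3, 1, 7, 12, 16, 15, 6, 8, 11, 2, 9, 10, 4, 17, 14]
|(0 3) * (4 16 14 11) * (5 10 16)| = 6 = |(0 3)(4 5 10 16 14 11)|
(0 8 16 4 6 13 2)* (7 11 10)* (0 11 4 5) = [8, 1, 11, 3, 6, 0, 13, 4, 16, 9, 7, 10, 12, 2, 14, 15, 5] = (0 8 16 5)(2 11 10 7 4 6 13)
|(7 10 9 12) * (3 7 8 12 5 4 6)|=|(3 7 10 9 5 4 6)(8 12)|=14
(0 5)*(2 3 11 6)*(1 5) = (0 1 5)(2 3 11 6) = [1, 5, 3, 11, 4, 0, 2, 7, 8, 9, 10, 6]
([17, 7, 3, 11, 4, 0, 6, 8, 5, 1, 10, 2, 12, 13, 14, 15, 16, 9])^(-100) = (0 8 1 17 5 7 9)(2 11 3)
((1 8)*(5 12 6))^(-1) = ((1 8)(5 12 6))^(-1) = (1 8)(5 6 12)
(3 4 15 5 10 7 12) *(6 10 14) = (3 4 15 5 14 6 10 7 12) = [0, 1, 2, 4, 15, 14, 10, 12, 8, 9, 7, 11, 3, 13, 6, 5]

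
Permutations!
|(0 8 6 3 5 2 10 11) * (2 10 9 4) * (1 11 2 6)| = |(0 8 1 11)(2 9 4 6 3 5 10)| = 28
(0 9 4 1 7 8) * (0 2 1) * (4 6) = (0 9 6 4)(1 7 8 2) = [9, 7, 1, 3, 0, 5, 4, 8, 2, 6]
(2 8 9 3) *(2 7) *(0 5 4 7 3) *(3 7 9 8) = (0 5 4 9)(2 3 7) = [5, 1, 3, 7, 9, 4, 6, 2, 8, 0]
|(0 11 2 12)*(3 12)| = 5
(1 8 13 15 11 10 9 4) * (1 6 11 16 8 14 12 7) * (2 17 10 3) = (1 14 12 7)(2 17 10 9 4 6 11 3)(8 13 15 16) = [0, 14, 17, 2, 6, 5, 11, 1, 13, 4, 9, 3, 7, 15, 12, 16, 8, 10]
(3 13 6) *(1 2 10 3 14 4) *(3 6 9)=[0, 2, 10, 13, 1, 5, 14, 7, 8, 3, 6, 11, 12, 9, 4]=(1 2 10 6 14 4)(3 13 9)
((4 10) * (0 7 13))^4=(0 7 13)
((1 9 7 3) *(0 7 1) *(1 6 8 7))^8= ((0 1 9 6 8 7 3))^8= (0 1 9 6 8 7 3)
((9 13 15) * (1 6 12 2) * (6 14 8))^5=((1 14 8 6 12 2)(9 13 15))^5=(1 2 12 6 8 14)(9 15 13)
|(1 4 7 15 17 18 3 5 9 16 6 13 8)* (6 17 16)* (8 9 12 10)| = 12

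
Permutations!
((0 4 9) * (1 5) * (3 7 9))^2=((0 4 3 7 9)(1 5))^2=(0 3 9 4 7)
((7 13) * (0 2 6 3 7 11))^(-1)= (0 11 13 7 3 6 2)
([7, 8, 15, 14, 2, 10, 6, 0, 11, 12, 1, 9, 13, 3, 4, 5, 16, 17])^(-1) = [7, 10, 4, 13, 14, 15, 6, 0, 1, 11, 5, 8, 9, 12, 3, 2, 16, 17]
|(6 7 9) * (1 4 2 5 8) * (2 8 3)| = |(1 4 8)(2 5 3)(6 7 9)| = 3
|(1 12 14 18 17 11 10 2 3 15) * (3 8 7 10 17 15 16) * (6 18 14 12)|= |(1 6 18 15)(2 8 7 10)(3 16)(11 17)|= 4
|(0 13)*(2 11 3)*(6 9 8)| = |(0 13)(2 11 3)(6 9 8)| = 6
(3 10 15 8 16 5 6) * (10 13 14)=(3 13 14 10 15 8 16 5 6)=[0, 1, 2, 13, 4, 6, 3, 7, 16, 9, 15, 11, 12, 14, 10, 8, 5]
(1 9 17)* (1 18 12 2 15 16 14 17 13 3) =(1 9 13 3)(2 15 16 14 17 18 12) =[0, 9, 15, 1, 4, 5, 6, 7, 8, 13, 10, 11, 2, 3, 17, 16, 14, 18, 12]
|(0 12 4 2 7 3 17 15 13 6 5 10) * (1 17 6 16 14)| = |(0 12 4 2 7 3 6 5 10)(1 17 15 13 16 14)| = 18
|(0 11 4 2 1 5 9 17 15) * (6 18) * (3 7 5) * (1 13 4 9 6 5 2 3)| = |(0 11 9 17 15)(2 13 4 3 7)(5 6 18)| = 15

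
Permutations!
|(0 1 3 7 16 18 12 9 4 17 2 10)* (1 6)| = 13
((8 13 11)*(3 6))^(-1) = ((3 6)(8 13 11))^(-1) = (3 6)(8 11 13)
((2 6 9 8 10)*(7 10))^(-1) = (2 10 7 8 9 6) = ((2 6 9 8 7 10))^(-1)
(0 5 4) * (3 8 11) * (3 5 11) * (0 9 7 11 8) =(0 8 3)(4 9 7 11 5) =[8, 1, 2, 0, 9, 4, 6, 11, 3, 7, 10, 5]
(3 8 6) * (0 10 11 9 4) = (0 10 11 9 4)(3 8 6) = [10, 1, 2, 8, 0, 5, 3, 7, 6, 4, 11, 9]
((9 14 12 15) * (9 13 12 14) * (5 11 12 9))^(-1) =((5 11 12 15 13 9))^(-1) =(5 9 13 15 12 11)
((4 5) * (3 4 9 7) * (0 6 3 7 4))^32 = ((0 6 3)(4 5 9))^32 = (0 3 6)(4 9 5)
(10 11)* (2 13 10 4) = (2 13 10 11 4) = [0, 1, 13, 3, 2, 5, 6, 7, 8, 9, 11, 4, 12, 10]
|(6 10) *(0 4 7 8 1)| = |(0 4 7 8 1)(6 10)| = 10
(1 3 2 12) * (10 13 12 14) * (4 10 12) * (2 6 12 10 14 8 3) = (1 2 8 3 6 12)(4 14 10 13) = [0, 2, 8, 6, 14, 5, 12, 7, 3, 9, 13, 11, 1, 4, 10]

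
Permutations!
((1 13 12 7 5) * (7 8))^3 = (1 8)(5 12)(7 13)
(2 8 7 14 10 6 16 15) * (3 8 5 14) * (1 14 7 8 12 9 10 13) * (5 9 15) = (1 14 13)(2 9 10 6 16 5 7 3 12 15) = [0, 14, 9, 12, 4, 7, 16, 3, 8, 10, 6, 11, 15, 1, 13, 2, 5]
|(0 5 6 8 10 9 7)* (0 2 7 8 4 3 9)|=|(0 5 6 4 3 9 8 10)(2 7)|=8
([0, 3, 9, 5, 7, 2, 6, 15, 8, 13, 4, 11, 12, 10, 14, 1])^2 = (1 5 9 10 7)(2 13 4 15 3)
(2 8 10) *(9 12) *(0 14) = [14, 1, 8, 3, 4, 5, 6, 7, 10, 12, 2, 11, 9, 13, 0] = (0 14)(2 8 10)(9 12)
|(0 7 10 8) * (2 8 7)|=6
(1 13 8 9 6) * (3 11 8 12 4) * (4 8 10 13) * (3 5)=[0, 4, 2, 11, 5, 3, 1, 7, 9, 6, 13, 10, 8, 12]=(1 4 5 3 11 10 13 12 8 9 6)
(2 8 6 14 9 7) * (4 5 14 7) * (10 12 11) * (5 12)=(2 8 6 7)(4 12 11 10 5 14 9)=[0, 1, 8, 3, 12, 14, 7, 2, 6, 4, 5, 10, 11, 13, 9]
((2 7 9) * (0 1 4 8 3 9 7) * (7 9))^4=(0 3)(1 7)(2 8)(4 9)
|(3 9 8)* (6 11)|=6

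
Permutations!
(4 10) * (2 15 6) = [0, 1, 15, 3, 10, 5, 2, 7, 8, 9, 4, 11, 12, 13, 14, 6] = (2 15 6)(4 10)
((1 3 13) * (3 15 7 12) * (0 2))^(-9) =((0 2)(1 15 7 12 3 13))^(-9) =(0 2)(1 12)(3 15)(7 13)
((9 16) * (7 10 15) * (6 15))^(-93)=((6 15 7 10)(9 16))^(-93)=(6 10 7 15)(9 16)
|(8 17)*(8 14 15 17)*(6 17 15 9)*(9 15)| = 5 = |(6 17 14 15 9)|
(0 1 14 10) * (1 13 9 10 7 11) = (0 13 9 10)(1 14 7 11) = [13, 14, 2, 3, 4, 5, 6, 11, 8, 10, 0, 1, 12, 9, 7]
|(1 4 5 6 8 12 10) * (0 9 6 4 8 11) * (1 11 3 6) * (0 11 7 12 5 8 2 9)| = |(1 2 9)(3 6)(4 8 5)(7 12 10)| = 6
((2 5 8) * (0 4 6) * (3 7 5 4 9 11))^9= ((0 9 11 3 7 5 8 2 4 6))^9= (0 6 4 2 8 5 7 3 11 9)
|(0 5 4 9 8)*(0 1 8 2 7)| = 6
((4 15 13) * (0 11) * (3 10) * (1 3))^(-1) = ((0 11)(1 3 10)(4 15 13))^(-1) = (0 11)(1 10 3)(4 13 15)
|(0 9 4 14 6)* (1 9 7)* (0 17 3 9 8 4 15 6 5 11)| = 40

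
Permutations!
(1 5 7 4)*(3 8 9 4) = (1 5 7 3 8 9 4) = [0, 5, 2, 8, 1, 7, 6, 3, 9, 4]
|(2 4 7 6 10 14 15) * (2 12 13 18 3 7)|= 18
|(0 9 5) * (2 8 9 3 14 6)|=8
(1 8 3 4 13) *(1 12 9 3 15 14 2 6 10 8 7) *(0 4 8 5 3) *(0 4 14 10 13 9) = (0 14 2 6 13 12)(1 7)(3 8 15 10 5)(4 9) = [14, 7, 6, 8, 9, 3, 13, 1, 15, 4, 5, 11, 0, 12, 2, 10]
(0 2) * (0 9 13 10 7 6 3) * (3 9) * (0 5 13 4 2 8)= (0 8)(2 3 5 13 10 7 6 9 4)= [8, 1, 3, 5, 2, 13, 9, 6, 0, 4, 7, 11, 12, 10]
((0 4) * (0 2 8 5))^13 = ((0 4 2 8 5))^13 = (0 8 4 5 2)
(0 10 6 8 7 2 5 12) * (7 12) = (0 10 6 8 12)(2 5 7) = [10, 1, 5, 3, 4, 7, 8, 2, 12, 9, 6, 11, 0]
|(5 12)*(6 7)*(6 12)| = 4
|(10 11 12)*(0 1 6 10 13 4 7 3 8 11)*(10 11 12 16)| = 6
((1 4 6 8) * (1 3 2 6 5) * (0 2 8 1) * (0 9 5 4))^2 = (9)(0 6)(1 2)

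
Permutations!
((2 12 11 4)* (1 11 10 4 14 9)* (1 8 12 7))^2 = (1 14 8 10 2)(4 7 11 9 12)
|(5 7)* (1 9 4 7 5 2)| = 5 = |(1 9 4 7 2)|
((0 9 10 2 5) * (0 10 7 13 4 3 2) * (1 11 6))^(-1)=(0 10 5 2 3 4 13 7 9)(1 6 11)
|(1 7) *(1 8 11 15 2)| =|(1 7 8 11 15 2)| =6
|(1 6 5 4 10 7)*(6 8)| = |(1 8 6 5 4 10 7)| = 7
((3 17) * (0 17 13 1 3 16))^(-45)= (17)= ((0 17 16)(1 3 13))^(-45)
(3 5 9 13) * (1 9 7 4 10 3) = (1 9 13)(3 5 7 4 10) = [0, 9, 2, 5, 10, 7, 6, 4, 8, 13, 3, 11, 12, 1]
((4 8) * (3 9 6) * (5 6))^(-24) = (9)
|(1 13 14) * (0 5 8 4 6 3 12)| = 21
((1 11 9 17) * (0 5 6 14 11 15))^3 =(0 14 17)(1 5 11)(6 9 15)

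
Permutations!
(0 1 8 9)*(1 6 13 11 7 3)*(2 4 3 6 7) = (0 7 6 13 11 2 4 3 1 8 9) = [7, 8, 4, 1, 3, 5, 13, 6, 9, 0, 10, 2, 12, 11]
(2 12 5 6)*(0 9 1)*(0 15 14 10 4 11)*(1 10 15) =(0 9 10 4 11)(2 12 5 6)(14 15) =[9, 1, 12, 3, 11, 6, 2, 7, 8, 10, 4, 0, 5, 13, 15, 14]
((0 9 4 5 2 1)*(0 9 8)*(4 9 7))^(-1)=((9)(0 8)(1 7 4 5 2))^(-1)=(9)(0 8)(1 2 5 4 7)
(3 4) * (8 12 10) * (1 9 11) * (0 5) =(0 5)(1 9 11)(3 4)(8 12 10) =[5, 9, 2, 4, 3, 0, 6, 7, 12, 11, 8, 1, 10]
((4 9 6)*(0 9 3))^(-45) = (9)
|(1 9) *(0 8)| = 2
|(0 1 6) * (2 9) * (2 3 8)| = 12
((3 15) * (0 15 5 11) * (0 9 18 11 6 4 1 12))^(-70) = (0 3 6 1)(4 12 15 5)(9 11 18)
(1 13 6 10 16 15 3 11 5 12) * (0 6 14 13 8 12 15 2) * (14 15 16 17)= (0 6 10 17 14 13 15 3 11 5 16 2)(1 8 12)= [6, 8, 0, 11, 4, 16, 10, 7, 12, 9, 17, 5, 1, 15, 13, 3, 2, 14]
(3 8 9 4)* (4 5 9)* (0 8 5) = (0 8 4 3 5 9) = [8, 1, 2, 5, 3, 9, 6, 7, 4, 0]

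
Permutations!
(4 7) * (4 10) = [0, 1, 2, 3, 7, 5, 6, 10, 8, 9, 4] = (4 7 10)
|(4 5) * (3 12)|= |(3 12)(4 5)|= 2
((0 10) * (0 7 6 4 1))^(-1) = (0 1 4 6 7 10)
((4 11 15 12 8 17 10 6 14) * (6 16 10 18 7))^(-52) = (4 6 18 8 15)(7 17 12 11 14)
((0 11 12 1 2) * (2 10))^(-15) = (0 1)(2 12)(10 11)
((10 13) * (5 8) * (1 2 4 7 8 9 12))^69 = (1 5 4 12 8 2 9 7)(10 13)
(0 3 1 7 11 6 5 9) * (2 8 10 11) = (0 3 1 7 2 8 10 11 6 5 9) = [3, 7, 8, 1, 4, 9, 5, 2, 10, 0, 11, 6]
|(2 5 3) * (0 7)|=6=|(0 7)(2 5 3)|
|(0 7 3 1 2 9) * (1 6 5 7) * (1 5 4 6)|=14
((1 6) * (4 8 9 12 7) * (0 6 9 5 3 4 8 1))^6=((0 6)(1 9 12 7 8 5 3 4))^6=(1 3 8 12)(4 5 7 9)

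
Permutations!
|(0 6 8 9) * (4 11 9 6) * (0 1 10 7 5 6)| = 10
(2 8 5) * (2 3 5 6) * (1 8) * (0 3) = (0 3 5)(1 8 6 2) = [3, 8, 1, 5, 4, 0, 2, 7, 6]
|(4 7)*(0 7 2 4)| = 2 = |(0 7)(2 4)|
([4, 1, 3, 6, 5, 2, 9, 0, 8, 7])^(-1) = [7, 1, 5, 2, 0, 4, 3, 9, 8, 6]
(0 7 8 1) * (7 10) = (0 10 7 8 1) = [10, 0, 2, 3, 4, 5, 6, 8, 1, 9, 7]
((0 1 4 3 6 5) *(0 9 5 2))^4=((0 1 4 3 6 2)(5 9))^4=(9)(0 6 4)(1 2 3)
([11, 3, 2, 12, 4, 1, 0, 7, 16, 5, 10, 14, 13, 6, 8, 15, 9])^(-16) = [3, 8, 2, 16, 4, 14, 1, 7, 6, 11, 10, 12, 9, 5, 13, 15, 0]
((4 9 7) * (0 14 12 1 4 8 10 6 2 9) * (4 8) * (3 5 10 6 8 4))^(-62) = (0 1 14 4 12)(2 7 5 8)(3 10 6 9)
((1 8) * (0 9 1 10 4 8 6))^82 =((0 9 1 6)(4 8 10))^82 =(0 1)(4 8 10)(6 9)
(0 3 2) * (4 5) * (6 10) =[3, 1, 0, 2, 5, 4, 10, 7, 8, 9, 6] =(0 3 2)(4 5)(6 10)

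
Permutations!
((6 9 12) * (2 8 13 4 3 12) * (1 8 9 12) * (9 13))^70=(13)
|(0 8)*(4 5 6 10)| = 4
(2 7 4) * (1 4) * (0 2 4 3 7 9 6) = [2, 3, 9, 7, 4, 5, 0, 1, 8, 6] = (0 2 9 6)(1 3 7)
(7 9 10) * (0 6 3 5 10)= (0 6 3 5 10 7 9)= [6, 1, 2, 5, 4, 10, 3, 9, 8, 0, 7]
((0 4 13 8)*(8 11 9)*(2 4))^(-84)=(13)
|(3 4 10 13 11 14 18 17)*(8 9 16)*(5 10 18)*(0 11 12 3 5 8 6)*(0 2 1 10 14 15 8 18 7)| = |(0 11 15 8 9 16 6 2 1 10 13 12 3 4 7)(5 14 18 17)| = 60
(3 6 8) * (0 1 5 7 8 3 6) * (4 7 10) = [1, 5, 2, 0, 7, 10, 3, 8, 6, 9, 4] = (0 1 5 10 4 7 8 6 3)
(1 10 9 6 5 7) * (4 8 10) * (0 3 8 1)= (0 3 8 10 9 6 5 7)(1 4)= [3, 4, 2, 8, 1, 7, 5, 0, 10, 6, 9]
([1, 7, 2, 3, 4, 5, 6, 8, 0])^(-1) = [8, 0, 2, 3, 4, 5, 6, 1, 7]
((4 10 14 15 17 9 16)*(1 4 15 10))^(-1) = ((1 4)(9 16 15 17)(10 14))^(-1) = (1 4)(9 17 15 16)(10 14)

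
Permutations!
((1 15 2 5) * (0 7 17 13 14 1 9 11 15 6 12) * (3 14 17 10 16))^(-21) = ((0 7 10 16 3 14 1 6 12)(2 5 9 11 15)(13 17))^(-21) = (0 1 16)(2 15 11 9 5)(3 7 6)(10 12 14)(13 17)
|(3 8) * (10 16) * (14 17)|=2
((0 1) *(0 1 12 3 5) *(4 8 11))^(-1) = (0 5 3 12)(4 11 8)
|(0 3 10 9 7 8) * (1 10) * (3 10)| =10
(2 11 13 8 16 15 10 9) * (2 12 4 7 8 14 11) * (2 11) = (2 11 13 14)(4 7 8 16 15 10 9 12) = [0, 1, 11, 3, 7, 5, 6, 8, 16, 12, 9, 13, 4, 14, 2, 10, 15]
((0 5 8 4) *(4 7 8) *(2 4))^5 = ((0 5 2 4)(7 8))^5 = (0 5 2 4)(7 8)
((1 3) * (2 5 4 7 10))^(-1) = (1 3)(2 10 7 4 5)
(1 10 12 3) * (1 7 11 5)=(1 10 12 3 7 11 5)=[0, 10, 2, 7, 4, 1, 6, 11, 8, 9, 12, 5, 3]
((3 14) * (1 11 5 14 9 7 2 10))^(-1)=(1 10 2 7 9 3 14 5 11)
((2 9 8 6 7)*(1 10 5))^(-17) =((1 10 5)(2 9 8 6 7))^(-17) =(1 10 5)(2 6 9 7 8)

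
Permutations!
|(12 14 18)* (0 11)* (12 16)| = |(0 11)(12 14 18 16)| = 4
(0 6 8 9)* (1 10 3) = (0 6 8 9)(1 10 3) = [6, 10, 2, 1, 4, 5, 8, 7, 9, 0, 3]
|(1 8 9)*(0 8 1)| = 3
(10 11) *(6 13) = (6 13)(10 11) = [0, 1, 2, 3, 4, 5, 13, 7, 8, 9, 11, 10, 12, 6]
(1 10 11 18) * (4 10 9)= (1 9 4 10 11 18)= [0, 9, 2, 3, 10, 5, 6, 7, 8, 4, 11, 18, 12, 13, 14, 15, 16, 17, 1]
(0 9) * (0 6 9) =(6 9) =[0, 1, 2, 3, 4, 5, 9, 7, 8, 6]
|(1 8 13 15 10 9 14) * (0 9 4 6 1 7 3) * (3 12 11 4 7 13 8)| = |(0 9 14 13 15 10 7 12 11 4 6 1 3)| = 13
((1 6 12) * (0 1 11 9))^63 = (0 12)(1 11)(6 9)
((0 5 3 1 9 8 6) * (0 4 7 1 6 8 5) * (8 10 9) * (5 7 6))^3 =(1 9 8 7 10)(3 5)(4 6)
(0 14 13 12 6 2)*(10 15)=(0 14 13 12 6 2)(10 15)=[14, 1, 0, 3, 4, 5, 2, 7, 8, 9, 15, 11, 6, 12, 13, 10]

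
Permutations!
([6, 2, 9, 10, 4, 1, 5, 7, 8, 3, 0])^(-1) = [10, 5, 1, 9, 4, 6, 0, 7, 8, 2, 3]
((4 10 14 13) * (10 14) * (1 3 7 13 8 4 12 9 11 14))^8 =((1 3 7 13 12 9 11 14 8 4))^8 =(1 8 11 12 7)(3 4 14 9 13)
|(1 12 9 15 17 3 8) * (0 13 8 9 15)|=9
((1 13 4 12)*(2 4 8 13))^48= ((1 2 4 12)(8 13))^48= (13)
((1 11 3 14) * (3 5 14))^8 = ((1 11 5 14))^8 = (14)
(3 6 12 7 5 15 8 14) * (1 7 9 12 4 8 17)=(1 7 5 15 17)(3 6 4 8 14)(9 12)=[0, 7, 2, 6, 8, 15, 4, 5, 14, 12, 10, 11, 9, 13, 3, 17, 16, 1]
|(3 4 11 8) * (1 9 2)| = 12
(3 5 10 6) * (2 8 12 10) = (2 8 12 10 6 3 5) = [0, 1, 8, 5, 4, 2, 3, 7, 12, 9, 6, 11, 10]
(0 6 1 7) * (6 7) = (0 7)(1 6) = [7, 6, 2, 3, 4, 5, 1, 0]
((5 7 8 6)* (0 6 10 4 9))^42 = ((0 6 5 7 8 10 4 9))^42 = (0 5 8 4)(6 7 10 9)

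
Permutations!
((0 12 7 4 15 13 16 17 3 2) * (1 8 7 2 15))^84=((0 12 2)(1 8 7 4)(3 15 13 16 17))^84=(3 17 16 13 15)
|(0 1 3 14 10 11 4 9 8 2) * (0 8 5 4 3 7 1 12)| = 12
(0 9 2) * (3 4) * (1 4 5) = (0 9 2)(1 4 3 5) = [9, 4, 0, 5, 3, 1, 6, 7, 8, 2]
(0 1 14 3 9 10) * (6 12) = (0 1 14 3 9 10)(6 12) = [1, 14, 2, 9, 4, 5, 12, 7, 8, 10, 0, 11, 6, 13, 3]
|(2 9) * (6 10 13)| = |(2 9)(6 10 13)| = 6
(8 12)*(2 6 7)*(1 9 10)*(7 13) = (1 9 10)(2 6 13 7)(8 12) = [0, 9, 6, 3, 4, 5, 13, 2, 12, 10, 1, 11, 8, 7]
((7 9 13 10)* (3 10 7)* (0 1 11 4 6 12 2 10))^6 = (13)(0 2 4)(1 10 6)(3 12 11)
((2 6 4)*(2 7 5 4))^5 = ((2 6)(4 7 5))^5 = (2 6)(4 5 7)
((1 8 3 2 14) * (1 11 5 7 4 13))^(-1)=(1 13 4 7 5 11 14 2 3 8)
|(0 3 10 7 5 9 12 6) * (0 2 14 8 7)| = 24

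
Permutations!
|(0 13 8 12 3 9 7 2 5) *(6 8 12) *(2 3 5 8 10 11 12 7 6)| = |(0 13 7 3 9 6 10 11 12 5)(2 8)| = 10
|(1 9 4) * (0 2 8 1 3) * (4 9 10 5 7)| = |(0 2 8 1 10 5 7 4 3)| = 9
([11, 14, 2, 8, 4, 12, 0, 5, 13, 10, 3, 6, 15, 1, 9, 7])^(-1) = (0 6 11)(1 13 8 3 10 9 14)(5 7 15 12)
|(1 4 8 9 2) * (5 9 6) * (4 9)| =12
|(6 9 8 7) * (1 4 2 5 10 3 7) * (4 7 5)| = 30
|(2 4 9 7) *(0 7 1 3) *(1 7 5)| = 4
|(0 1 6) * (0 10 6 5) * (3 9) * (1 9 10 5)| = |(0 9 3 10 6 5)| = 6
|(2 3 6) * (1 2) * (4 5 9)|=12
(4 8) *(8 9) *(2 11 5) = (2 11 5)(4 9 8) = [0, 1, 11, 3, 9, 2, 6, 7, 4, 8, 10, 5]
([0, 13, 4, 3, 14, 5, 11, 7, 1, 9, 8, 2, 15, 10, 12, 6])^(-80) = [0, 1, 15, 3, 6, 5, 14, 7, 8, 9, 10, 12, 2, 13, 11, 4]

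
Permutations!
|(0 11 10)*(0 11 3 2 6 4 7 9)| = 14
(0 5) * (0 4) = (0 5 4) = [5, 1, 2, 3, 0, 4]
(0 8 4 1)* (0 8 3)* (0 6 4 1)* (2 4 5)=(0 3 6 5 2 4)(1 8)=[3, 8, 4, 6, 0, 2, 5, 7, 1]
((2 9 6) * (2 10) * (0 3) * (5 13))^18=(13)(2 6)(9 10)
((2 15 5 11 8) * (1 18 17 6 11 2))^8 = (1 17 11)(2 5 15)(6 8 18) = ((1 18 17 6 11 8)(2 15 5))^8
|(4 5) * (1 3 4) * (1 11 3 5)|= 5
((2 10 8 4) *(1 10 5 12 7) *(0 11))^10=((0 11)(1 10 8 4 2 5 12 7))^10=(1 8 2 12)(4 5 7 10)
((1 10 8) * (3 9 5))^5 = ((1 10 8)(3 9 5))^5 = (1 8 10)(3 5 9)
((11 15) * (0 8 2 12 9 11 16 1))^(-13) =((0 8 2 12 9 11 15 16 1))^(-13) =(0 11 8 15 2 16 12 1 9)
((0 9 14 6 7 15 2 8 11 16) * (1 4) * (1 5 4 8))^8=((0 9 14 6 7 15 2 1 8 11 16)(4 5))^8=(0 8 15 14 16 1 7 9 11 2 6)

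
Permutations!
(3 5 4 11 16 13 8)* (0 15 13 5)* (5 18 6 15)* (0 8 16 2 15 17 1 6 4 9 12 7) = (0 5 9 12 7)(1 6 17)(2 15 13 16 18 4 11)(3 8) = [5, 6, 15, 8, 11, 9, 17, 0, 3, 12, 10, 2, 7, 16, 14, 13, 18, 1, 4]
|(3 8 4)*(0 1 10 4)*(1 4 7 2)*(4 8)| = 4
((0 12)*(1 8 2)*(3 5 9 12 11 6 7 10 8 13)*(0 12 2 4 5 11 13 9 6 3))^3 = (0 13)(3 11)(4 7)(5 10)(6 8)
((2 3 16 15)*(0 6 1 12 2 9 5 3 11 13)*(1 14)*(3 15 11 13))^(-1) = ((0 6 14 1 12 2 13)(3 16 11)(5 15 9))^(-1) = (0 13 2 12 1 14 6)(3 11 16)(5 9 15)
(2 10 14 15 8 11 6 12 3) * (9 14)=(2 10 9 14 15 8 11 6 12 3)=[0, 1, 10, 2, 4, 5, 12, 7, 11, 14, 9, 6, 3, 13, 15, 8]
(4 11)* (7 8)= (4 11)(7 8)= [0, 1, 2, 3, 11, 5, 6, 8, 7, 9, 10, 4]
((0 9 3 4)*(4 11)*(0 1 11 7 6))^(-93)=(11)(0 3 6 9 7)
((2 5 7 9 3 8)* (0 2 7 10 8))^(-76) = (0 8)(2 7)(3 10)(5 9)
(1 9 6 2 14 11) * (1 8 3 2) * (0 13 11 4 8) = (0 13 11)(1 9 6)(2 14 4 8 3) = [13, 9, 14, 2, 8, 5, 1, 7, 3, 6, 10, 0, 12, 11, 4]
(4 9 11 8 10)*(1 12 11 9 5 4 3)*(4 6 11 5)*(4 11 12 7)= (1 7 4 11 8 10 3)(5 6 12)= [0, 7, 2, 1, 11, 6, 12, 4, 10, 9, 3, 8, 5]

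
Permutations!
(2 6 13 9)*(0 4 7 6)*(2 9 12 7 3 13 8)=(0 4 3 13 12 7 6 8 2)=[4, 1, 0, 13, 3, 5, 8, 6, 2, 9, 10, 11, 7, 12]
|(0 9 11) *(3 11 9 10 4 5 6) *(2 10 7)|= 9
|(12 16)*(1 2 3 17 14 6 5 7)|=|(1 2 3 17 14 6 5 7)(12 16)|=8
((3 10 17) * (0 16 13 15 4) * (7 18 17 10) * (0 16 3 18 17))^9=((0 3 7 17 18)(4 16 13 15))^9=(0 18 17 7 3)(4 16 13 15)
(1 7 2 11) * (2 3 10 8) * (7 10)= [0, 10, 11, 7, 4, 5, 6, 3, 2, 9, 8, 1]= (1 10 8 2 11)(3 7)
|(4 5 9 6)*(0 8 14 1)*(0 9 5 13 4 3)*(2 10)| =14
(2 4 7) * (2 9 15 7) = (2 4)(7 9 15) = [0, 1, 4, 3, 2, 5, 6, 9, 8, 15, 10, 11, 12, 13, 14, 7]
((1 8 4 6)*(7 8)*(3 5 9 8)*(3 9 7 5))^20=(1 6 4 8 9 7 5)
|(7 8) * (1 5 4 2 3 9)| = 6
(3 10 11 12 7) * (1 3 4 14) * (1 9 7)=(1 3 10 11 12)(4 14 9 7)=[0, 3, 2, 10, 14, 5, 6, 4, 8, 7, 11, 12, 1, 13, 9]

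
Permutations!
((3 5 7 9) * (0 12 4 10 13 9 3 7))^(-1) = (0 5 3 7 9 13 10 4 12)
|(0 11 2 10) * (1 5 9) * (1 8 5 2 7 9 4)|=|(0 11 7 9 8 5 4 1 2 10)|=10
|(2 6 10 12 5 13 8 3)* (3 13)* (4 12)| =|(2 6 10 4 12 5 3)(8 13)| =14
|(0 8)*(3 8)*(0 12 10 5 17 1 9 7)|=|(0 3 8 12 10 5 17 1 9 7)|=10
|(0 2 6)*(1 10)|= 6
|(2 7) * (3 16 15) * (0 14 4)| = 6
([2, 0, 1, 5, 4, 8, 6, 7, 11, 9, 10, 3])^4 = (11)(0 2 1)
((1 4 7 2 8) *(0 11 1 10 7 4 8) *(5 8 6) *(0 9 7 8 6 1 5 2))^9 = ((0 11 5 6 2 9 7)(8 10))^9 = (0 5 2 7 11 6 9)(8 10)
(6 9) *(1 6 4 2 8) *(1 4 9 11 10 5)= (1 6 11 10 5)(2 8 4)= [0, 6, 8, 3, 2, 1, 11, 7, 4, 9, 5, 10]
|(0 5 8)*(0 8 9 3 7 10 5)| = |(3 7 10 5 9)| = 5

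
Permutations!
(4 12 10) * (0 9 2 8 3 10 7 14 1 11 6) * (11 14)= (0 9 2 8 3 10 4 12 7 11 6)(1 14)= [9, 14, 8, 10, 12, 5, 0, 11, 3, 2, 4, 6, 7, 13, 1]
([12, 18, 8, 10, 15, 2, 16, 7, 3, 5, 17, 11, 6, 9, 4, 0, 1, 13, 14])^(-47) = (0 4 18 16 12 15 14 1 6)(2 8 3 10 17 13 9 5)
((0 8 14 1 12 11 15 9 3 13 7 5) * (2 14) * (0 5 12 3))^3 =(0 14 13 11)(1 7 15 8)(2 3 12 9)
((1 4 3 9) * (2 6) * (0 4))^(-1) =((0 4 3 9 1)(2 6))^(-1) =(0 1 9 3 4)(2 6)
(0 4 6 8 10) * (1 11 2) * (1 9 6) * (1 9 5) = [4, 11, 5, 3, 9, 1, 8, 7, 10, 6, 0, 2] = (0 4 9 6 8 10)(1 11 2 5)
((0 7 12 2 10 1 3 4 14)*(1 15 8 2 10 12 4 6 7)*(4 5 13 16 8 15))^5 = ((0 1 3 6 7 5 13 16 8 2 12 10 4 14))^5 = (0 5 12 1 13 10 3 16 4 6 8 14 7 2)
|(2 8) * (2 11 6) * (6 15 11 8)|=|(2 6)(11 15)|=2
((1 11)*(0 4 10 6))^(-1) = ((0 4 10 6)(1 11))^(-1) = (0 6 10 4)(1 11)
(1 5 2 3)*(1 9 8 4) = (1 5 2 3 9 8 4) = [0, 5, 3, 9, 1, 2, 6, 7, 4, 8]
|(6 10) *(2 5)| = |(2 5)(6 10)| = 2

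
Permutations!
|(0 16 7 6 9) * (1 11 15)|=|(0 16 7 6 9)(1 11 15)|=15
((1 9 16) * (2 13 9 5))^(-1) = ((1 5 2 13 9 16))^(-1) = (1 16 9 13 2 5)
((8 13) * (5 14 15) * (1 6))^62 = ((1 6)(5 14 15)(8 13))^62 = (5 15 14)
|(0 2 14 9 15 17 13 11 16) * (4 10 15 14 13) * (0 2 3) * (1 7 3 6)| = 20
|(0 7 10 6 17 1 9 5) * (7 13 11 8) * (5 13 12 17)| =12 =|(0 12 17 1 9 13 11 8 7 10 6 5)|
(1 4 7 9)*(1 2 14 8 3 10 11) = [0, 4, 14, 10, 7, 5, 6, 9, 3, 2, 11, 1, 12, 13, 8] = (1 4 7 9 2 14 8 3 10 11)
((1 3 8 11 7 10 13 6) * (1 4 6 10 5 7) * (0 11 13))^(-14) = (13)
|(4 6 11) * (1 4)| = 4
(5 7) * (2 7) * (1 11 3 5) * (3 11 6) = (11)(1 6 3 5 2 7) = [0, 6, 7, 5, 4, 2, 3, 1, 8, 9, 10, 11]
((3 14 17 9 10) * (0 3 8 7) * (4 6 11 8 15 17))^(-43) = ((0 3 14 4 6 11 8 7)(9 10 15 17))^(-43) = (0 11 14 7 6 3 8 4)(9 10 15 17)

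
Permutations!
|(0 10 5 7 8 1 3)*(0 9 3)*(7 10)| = |(0 7 8 1)(3 9)(5 10)| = 4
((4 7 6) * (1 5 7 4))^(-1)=(1 6 7 5)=((1 5 7 6))^(-1)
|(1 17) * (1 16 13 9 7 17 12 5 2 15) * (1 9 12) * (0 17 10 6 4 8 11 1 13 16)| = |(0 17)(1 13 12 5 2 15 9 7 10 6 4 8 11)| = 26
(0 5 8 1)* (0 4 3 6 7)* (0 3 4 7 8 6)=[5, 7, 2, 0, 4, 6, 8, 3, 1]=(0 5 6 8 1 7 3)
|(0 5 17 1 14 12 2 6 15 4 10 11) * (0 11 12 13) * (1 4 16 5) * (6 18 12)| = 84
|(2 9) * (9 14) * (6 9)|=|(2 14 6 9)|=4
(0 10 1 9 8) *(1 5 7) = (0 10 5 7 1 9 8) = [10, 9, 2, 3, 4, 7, 6, 1, 0, 8, 5]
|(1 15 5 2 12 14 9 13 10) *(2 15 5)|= 9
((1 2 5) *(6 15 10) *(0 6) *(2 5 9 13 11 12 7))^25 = (0 6 15 10)(1 5)(2 9 13 11 12 7)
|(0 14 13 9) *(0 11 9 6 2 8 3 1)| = 8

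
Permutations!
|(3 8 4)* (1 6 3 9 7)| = 7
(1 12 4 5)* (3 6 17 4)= [0, 12, 2, 6, 5, 1, 17, 7, 8, 9, 10, 11, 3, 13, 14, 15, 16, 4]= (1 12 3 6 17 4 5)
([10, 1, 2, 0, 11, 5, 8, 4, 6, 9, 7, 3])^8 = (0 7 11)(3 10 4)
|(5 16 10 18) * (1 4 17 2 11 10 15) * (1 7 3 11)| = |(1 4 17 2)(3 11 10 18 5 16 15 7)| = 8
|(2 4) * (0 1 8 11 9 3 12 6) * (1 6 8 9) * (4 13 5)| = |(0 6)(1 9 3 12 8 11)(2 13 5 4)| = 12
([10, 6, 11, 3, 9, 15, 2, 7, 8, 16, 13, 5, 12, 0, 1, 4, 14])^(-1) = (0 13 10)(1 14 16 9 4 15 5 11 2 6)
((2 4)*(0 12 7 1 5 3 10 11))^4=(0 5)(1 11)(3 12)(7 10)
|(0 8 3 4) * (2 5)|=4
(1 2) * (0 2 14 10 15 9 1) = (0 2)(1 14 10 15 9) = [2, 14, 0, 3, 4, 5, 6, 7, 8, 1, 15, 11, 12, 13, 10, 9]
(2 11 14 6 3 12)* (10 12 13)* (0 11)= [11, 1, 0, 13, 4, 5, 3, 7, 8, 9, 12, 14, 2, 10, 6]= (0 11 14 6 3 13 10 12 2)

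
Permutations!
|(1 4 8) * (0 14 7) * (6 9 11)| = 3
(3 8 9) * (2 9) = (2 9 3 8) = [0, 1, 9, 8, 4, 5, 6, 7, 2, 3]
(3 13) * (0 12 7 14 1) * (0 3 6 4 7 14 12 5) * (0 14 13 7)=(0 5 14 1 3 7 12 13 6 4)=[5, 3, 2, 7, 0, 14, 4, 12, 8, 9, 10, 11, 13, 6, 1]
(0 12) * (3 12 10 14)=[10, 1, 2, 12, 4, 5, 6, 7, 8, 9, 14, 11, 0, 13, 3]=(0 10 14 3 12)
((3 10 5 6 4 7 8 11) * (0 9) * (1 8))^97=(0 9)(1 4 5 3 8 7 6 10 11)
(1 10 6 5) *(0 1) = (0 1 10 6 5) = [1, 10, 2, 3, 4, 0, 5, 7, 8, 9, 6]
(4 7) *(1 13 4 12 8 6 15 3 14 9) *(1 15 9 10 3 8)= (1 13 4 7 12)(3 14 10)(6 9 15 8)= [0, 13, 2, 14, 7, 5, 9, 12, 6, 15, 3, 11, 1, 4, 10, 8]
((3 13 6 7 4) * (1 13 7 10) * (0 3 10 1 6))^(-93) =(0 4 1 3 10 13 7 6)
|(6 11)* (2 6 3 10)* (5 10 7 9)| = |(2 6 11 3 7 9 5 10)| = 8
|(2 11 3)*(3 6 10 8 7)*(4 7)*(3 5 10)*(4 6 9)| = 10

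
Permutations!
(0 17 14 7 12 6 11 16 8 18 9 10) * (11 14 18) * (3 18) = (0 17 3 18 9 10)(6 14 7 12)(8 11 16) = [17, 1, 2, 18, 4, 5, 14, 12, 11, 10, 0, 16, 6, 13, 7, 15, 8, 3, 9]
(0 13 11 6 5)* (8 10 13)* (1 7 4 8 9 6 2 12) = (0 9 6 5)(1 7 4 8 10 13 11 2 12) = [9, 7, 12, 3, 8, 0, 5, 4, 10, 6, 13, 2, 1, 11]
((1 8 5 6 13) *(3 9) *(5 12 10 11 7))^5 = ((1 8 12 10 11 7 5 6 13)(3 9))^5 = (1 7 8 5 12 6 10 13 11)(3 9)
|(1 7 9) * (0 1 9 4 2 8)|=6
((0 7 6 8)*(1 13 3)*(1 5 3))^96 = ((0 7 6 8)(1 13)(3 5))^96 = (13)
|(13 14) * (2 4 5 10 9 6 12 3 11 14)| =|(2 4 5 10 9 6 12 3 11 14 13)| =11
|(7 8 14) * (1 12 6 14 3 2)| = |(1 12 6 14 7 8 3 2)| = 8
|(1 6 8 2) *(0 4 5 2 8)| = 6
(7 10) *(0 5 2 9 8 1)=(0 5 2 9 8 1)(7 10)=[5, 0, 9, 3, 4, 2, 6, 10, 1, 8, 7]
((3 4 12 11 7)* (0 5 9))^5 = (12)(0 9 5)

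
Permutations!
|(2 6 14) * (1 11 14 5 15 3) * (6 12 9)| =|(1 11 14 2 12 9 6 5 15 3)| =10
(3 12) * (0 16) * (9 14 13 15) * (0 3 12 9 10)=[16, 1, 2, 9, 4, 5, 6, 7, 8, 14, 0, 11, 12, 15, 13, 10, 3]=(0 16 3 9 14 13 15 10)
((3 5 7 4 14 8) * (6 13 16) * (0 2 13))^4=((0 2 13 16 6)(3 5 7 4 14 8))^4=(0 6 16 13 2)(3 14 7)(4 5 8)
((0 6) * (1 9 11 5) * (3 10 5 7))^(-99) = ((0 6)(1 9 11 7 3 10 5))^(-99) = (0 6)(1 5 10 3 7 11 9)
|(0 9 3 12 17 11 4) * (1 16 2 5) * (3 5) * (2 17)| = 24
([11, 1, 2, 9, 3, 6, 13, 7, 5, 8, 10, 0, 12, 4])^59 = (0 11)(3 5 4 8 13 9 6)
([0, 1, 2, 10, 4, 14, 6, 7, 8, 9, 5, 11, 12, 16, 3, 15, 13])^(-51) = [0, 1, 2, 10, 4, 14, 6, 7, 8, 9, 5, 11, 12, 16, 3, 15, 13]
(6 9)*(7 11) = (6 9)(7 11) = [0, 1, 2, 3, 4, 5, 9, 11, 8, 6, 10, 7]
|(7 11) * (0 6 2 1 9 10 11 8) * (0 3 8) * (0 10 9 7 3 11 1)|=|(0 6 2)(1 7 10)(3 8 11)|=3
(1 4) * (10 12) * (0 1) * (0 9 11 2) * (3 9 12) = (0 1 4 12 10 3 9 11 2) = [1, 4, 0, 9, 12, 5, 6, 7, 8, 11, 3, 2, 10]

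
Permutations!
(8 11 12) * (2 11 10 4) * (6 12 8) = (2 11 8 10 4)(6 12) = [0, 1, 11, 3, 2, 5, 12, 7, 10, 9, 4, 8, 6]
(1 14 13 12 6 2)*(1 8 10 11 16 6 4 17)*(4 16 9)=(1 14 13 12 16 6 2 8 10 11 9 4 17)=[0, 14, 8, 3, 17, 5, 2, 7, 10, 4, 11, 9, 16, 12, 13, 15, 6, 1]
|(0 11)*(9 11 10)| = |(0 10 9 11)| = 4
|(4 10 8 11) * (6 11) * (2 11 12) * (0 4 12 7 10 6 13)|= |(0 4 6 7 10 8 13)(2 11 12)|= 21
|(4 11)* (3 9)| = |(3 9)(4 11)| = 2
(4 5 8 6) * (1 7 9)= (1 7 9)(4 5 8 6)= [0, 7, 2, 3, 5, 8, 4, 9, 6, 1]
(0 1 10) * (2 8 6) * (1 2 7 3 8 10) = (0 2 10)(3 8 6 7) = [2, 1, 10, 8, 4, 5, 7, 3, 6, 9, 0]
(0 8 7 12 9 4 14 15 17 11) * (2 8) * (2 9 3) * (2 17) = (0 9 4 14 15 2 8 7 12 3 17 11) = [9, 1, 8, 17, 14, 5, 6, 12, 7, 4, 10, 0, 3, 13, 15, 2, 16, 11]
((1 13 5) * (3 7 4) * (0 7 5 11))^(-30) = ((0 7 4 3 5 1 13 11))^(-30) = (0 4 5 13)(1 11 7 3)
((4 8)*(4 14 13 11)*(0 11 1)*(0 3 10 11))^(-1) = ((1 3 10 11 4 8 14 13))^(-1) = (1 13 14 8 4 11 10 3)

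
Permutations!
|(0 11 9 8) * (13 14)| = 4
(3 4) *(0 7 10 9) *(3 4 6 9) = (0 7 10 3 6 9) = [7, 1, 2, 6, 4, 5, 9, 10, 8, 0, 3]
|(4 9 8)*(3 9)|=|(3 9 8 4)|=4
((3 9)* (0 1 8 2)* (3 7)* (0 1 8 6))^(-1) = ((0 8 2 1 6)(3 9 7))^(-1) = (0 6 1 2 8)(3 7 9)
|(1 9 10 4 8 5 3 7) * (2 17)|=|(1 9 10 4 8 5 3 7)(2 17)|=8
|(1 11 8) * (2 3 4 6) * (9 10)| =|(1 11 8)(2 3 4 6)(9 10)| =12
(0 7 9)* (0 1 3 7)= (1 3 7 9)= [0, 3, 2, 7, 4, 5, 6, 9, 8, 1]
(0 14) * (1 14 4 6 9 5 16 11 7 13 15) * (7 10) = (0 4 6 9 5 16 11 10 7 13 15 1 14) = [4, 14, 2, 3, 6, 16, 9, 13, 8, 5, 7, 10, 12, 15, 0, 1, 11]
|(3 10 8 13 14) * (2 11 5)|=15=|(2 11 5)(3 10 8 13 14)|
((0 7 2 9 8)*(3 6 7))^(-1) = (0 8 9 2 7 6 3) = ((0 3 6 7 2 9 8))^(-1)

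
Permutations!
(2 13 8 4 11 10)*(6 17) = (2 13 8 4 11 10)(6 17) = [0, 1, 13, 3, 11, 5, 17, 7, 4, 9, 2, 10, 12, 8, 14, 15, 16, 6]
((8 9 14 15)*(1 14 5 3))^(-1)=(1 3 5 9 8 15 14)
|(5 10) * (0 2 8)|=6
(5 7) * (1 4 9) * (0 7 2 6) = (0 7 5 2 6)(1 4 9) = [7, 4, 6, 3, 9, 2, 0, 5, 8, 1]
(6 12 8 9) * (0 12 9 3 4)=(0 12 8 3 4)(6 9)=[12, 1, 2, 4, 0, 5, 9, 7, 3, 6, 10, 11, 8]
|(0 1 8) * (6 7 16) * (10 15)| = |(0 1 8)(6 7 16)(10 15)| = 6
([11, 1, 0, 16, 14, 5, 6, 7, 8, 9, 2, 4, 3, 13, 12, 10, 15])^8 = (0 10 16 12 4)(2 15 3 14 11)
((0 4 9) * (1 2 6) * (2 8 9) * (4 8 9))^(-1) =((0 8 4 2 6 1 9))^(-1) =(0 9 1 6 2 4 8)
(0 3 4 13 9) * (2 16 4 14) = (0 3 14 2 16 4 13 9) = [3, 1, 16, 14, 13, 5, 6, 7, 8, 0, 10, 11, 12, 9, 2, 15, 4]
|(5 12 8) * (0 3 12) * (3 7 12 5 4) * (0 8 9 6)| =20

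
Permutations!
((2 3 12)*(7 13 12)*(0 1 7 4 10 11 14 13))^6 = (2 13 11 4)(3 12 14 10) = ((0 1 7)(2 3 4 10 11 14 13 12))^6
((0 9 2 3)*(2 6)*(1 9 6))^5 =(0 6 2 3)(1 9)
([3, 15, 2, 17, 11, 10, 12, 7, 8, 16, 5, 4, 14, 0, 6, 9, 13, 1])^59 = [1, 16, 2, 15, 11, 10, 14, 7, 8, 0, 5, 4, 6, 17, 12, 13, 3, 9]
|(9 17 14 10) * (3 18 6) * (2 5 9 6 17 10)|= 9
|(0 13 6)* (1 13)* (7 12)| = 4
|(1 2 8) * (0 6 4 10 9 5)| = |(0 6 4 10 9 5)(1 2 8)| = 6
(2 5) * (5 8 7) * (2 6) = (2 8 7 5 6) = [0, 1, 8, 3, 4, 6, 2, 5, 7]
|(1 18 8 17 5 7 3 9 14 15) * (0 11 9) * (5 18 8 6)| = |(0 11 9 14 15 1 8 17 18 6 5 7 3)| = 13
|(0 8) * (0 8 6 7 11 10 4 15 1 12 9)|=|(0 6 7 11 10 4 15 1 12 9)|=10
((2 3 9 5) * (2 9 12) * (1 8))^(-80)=(2 3 12)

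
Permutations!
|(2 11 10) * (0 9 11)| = |(0 9 11 10 2)| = 5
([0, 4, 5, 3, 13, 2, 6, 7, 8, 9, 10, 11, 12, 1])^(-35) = [0, 4, 5, 3, 13, 2, 6, 7, 8, 9, 10, 11, 12, 1]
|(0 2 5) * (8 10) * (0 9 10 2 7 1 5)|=|(0 7 1 5 9 10 8 2)|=8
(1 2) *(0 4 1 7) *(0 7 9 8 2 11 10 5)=[4, 11, 9, 3, 1, 0, 6, 7, 2, 8, 5, 10]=(0 4 1 11 10 5)(2 9 8)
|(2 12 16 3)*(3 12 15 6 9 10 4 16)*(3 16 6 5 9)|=|(2 15 5 9 10 4 6 3)(12 16)|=8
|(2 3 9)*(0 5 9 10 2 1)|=|(0 5 9 1)(2 3 10)|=12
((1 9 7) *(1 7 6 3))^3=(1 3 6 9)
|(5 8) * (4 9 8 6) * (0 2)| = 10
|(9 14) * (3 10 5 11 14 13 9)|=|(3 10 5 11 14)(9 13)|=10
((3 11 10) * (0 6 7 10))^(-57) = ((0 6 7 10 3 11))^(-57) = (0 10)(3 6)(7 11)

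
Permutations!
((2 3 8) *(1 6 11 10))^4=((1 6 11 10)(2 3 8))^4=(11)(2 3 8)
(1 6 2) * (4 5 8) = (1 6 2)(4 5 8) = [0, 6, 1, 3, 5, 8, 2, 7, 4]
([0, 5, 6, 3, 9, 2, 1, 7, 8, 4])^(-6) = [0, 2, 1, 3, 4, 6, 5, 7, 8, 9]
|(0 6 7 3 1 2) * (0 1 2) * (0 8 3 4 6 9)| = 12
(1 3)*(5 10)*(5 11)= (1 3)(5 10 11)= [0, 3, 2, 1, 4, 10, 6, 7, 8, 9, 11, 5]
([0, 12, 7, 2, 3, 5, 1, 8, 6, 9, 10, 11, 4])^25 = [0, 12, 7, 2, 3, 5, 1, 8, 6, 9, 10, 11, 4]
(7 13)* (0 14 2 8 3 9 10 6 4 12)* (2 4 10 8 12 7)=(0 14 4 7 13 2 12)(3 9 8)(6 10)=[14, 1, 12, 9, 7, 5, 10, 13, 3, 8, 6, 11, 0, 2, 4]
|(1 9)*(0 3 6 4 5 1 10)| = 8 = |(0 3 6 4 5 1 9 10)|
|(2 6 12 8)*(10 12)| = 5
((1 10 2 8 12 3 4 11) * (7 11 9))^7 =(1 9 12 10 7 3 2 11 4 8)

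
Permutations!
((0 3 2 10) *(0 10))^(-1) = (10)(0 2 3)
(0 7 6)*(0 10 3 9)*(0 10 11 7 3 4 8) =[3, 1, 2, 9, 8, 5, 11, 6, 0, 10, 4, 7] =(0 3 9 10 4 8)(6 11 7)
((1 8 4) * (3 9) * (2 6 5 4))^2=(9)(1 2 5)(4 8 6)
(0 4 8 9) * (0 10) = [4, 1, 2, 3, 8, 5, 6, 7, 9, 10, 0] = (0 4 8 9 10)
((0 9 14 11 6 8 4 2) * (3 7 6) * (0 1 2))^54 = (14)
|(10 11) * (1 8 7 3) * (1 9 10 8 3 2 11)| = 4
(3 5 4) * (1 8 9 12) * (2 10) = (1 8 9 12)(2 10)(3 5 4) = [0, 8, 10, 5, 3, 4, 6, 7, 9, 12, 2, 11, 1]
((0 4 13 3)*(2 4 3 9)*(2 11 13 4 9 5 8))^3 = ((0 3)(2 9 11 13 5 8))^3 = (0 3)(2 13)(5 9)(8 11)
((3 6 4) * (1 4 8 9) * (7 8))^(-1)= (1 9 8 7 6 3 4)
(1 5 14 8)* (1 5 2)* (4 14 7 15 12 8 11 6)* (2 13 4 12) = (1 13 4 14 11 6 12 8 5 7 15 2) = [0, 13, 1, 3, 14, 7, 12, 15, 5, 9, 10, 6, 8, 4, 11, 2]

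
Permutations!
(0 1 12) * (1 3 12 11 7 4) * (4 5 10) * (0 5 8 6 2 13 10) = (0 3 12 5)(1 11 7 8 6 2 13 10 4) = [3, 11, 13, 12, 1, 0, 2, 8, 6, 9, 4, 7, 5, 10]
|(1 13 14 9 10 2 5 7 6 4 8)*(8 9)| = 28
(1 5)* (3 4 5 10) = (1 10 3 4 5) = [0, 10, 2, 4, 5, 1, 6, 7, 8, 9, 3]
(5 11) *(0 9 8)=(0 9 8)(5 11)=[9, 1, 2, 3, 4, 11, 6, 7, 0, 8, 10, 5]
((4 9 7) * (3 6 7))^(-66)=(3 9 4 7 6)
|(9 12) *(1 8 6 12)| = 5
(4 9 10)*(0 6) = (0 6)(4 9 10) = [6, 1, 2, 3, 9, 5, 0, 7, 8, 10, 4]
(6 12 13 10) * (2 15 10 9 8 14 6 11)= (2 15 10 11)(6 12 13 9 8 14)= [0, 1, 15, 3, 4, 5, 12, 7, 14, 8, 11, 2, 13, 9, 6, 10]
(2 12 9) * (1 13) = [0, 13, 12, 3, 4, 5, 6, 7, 8, 2, 10, 11, 9, 1] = (1 13)(2 12 9)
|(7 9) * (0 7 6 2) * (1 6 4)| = 7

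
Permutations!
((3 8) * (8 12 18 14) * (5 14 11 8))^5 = ((3 12 18 11 8)(5 14))^5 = (18)(5 14)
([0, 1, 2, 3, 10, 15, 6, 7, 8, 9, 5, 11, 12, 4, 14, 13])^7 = [0, 1, 2, 3, 5, 13, 6, 7, 8, 9, 15, 11, 12, 10, 14, 4]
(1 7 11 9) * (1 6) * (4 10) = (1 7 11 9 6)(4 10) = [0, 7, 2, 3, 10, 5, 1, 11, 8, 6, 4, 9]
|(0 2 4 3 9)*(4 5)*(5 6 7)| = |(0 2 6 7 5 4 3 9)| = 8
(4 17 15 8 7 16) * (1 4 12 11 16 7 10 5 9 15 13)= (1 4 17 13)(5 9 15 8 10)(11 16 12)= [0, 4, 2, 3, 17, 9, 6, 7, 10, 15, 5, 16, 11, 1, 14, 8, 12, 13]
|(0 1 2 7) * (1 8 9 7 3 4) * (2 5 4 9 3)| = |(0 8 3 9 7)(1 5 4)| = 15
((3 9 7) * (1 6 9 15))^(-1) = ((1 6 9 7 3 15))^(-1) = (1 15 3 7 9 6)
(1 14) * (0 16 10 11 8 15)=(0 16 10 11 8 15)(1 14)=[16, 14, 2, 3, 4, 5, 6, 7, 15, 9, 11, 8, 12, 13, 1, 0, 10]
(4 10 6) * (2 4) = (2 4 10 6) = [0, 1, 4, 3, 10, 5, 2, 7, 8, 9, 6]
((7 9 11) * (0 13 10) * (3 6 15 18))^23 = ((0 13 10)(3 6 15 18)(7 9 11))^23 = (0 10 13)(3 18 15 6)(7 11 9)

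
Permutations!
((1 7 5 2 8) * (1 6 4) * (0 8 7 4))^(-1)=((0 8 6)(1 4)(2 7 5))^(-1)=(0 6 8)(1 4)(2 5 7)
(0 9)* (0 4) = [9, 1, 2, 3, 0, 5, 6, 7, 8, 4] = (0 9 4)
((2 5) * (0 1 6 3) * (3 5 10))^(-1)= ((0 1 6 5 2 10 3))^(-1)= (0 3 10 2 5 6 1)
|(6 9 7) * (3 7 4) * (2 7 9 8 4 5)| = |(2 7 6 8 4 3 9 5)| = 8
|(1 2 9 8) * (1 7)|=5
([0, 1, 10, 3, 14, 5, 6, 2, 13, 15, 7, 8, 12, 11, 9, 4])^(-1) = (2 7 10)(4 15 9 14)(8 11 13)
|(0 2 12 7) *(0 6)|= 5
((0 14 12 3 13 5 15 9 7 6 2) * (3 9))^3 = (0 9 2 12 6 14 7)(3 15 5 13)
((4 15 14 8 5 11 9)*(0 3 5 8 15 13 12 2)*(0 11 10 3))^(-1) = ((2 11 9 4 13 12)(3 5 10)(14 15))^(-1) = (2 12 13 4 9 11)(3 10 5)(14 15)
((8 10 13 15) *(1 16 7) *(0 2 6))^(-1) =((0 2 6)(1 16 7)(8 10 13 15))^(-1) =(0 6 2)(1 7 16)(8 15 13 10)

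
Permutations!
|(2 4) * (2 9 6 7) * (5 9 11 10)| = 8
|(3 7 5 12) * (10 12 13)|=6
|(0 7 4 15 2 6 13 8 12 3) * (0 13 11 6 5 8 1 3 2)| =|(0 7 4 15)(1 3 13)(2 5 8 12)(6 11)| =12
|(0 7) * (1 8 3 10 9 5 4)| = |(0 7)(1 8 3 10 9 5 4)| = 14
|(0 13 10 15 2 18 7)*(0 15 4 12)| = |(0 13 10 4 12)(2 18 7 15)| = 20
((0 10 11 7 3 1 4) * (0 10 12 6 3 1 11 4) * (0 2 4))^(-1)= ((0 12 6 3 11 7 1 2 4 10))^(-1)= (0 10 4 2 1 7 11 3 6 12)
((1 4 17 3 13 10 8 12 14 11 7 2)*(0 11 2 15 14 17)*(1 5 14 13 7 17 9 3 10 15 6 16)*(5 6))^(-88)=((0 11 17 10 8 12 9 3 7 5 14 2 6 16 1 4)(13 15))^(-88)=(0 7)(1 9)(2 10)(3 4)(5 11)(6 8)(12 16)(14 17)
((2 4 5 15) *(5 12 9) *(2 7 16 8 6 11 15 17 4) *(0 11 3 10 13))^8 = (0 10 6 16 15)(3 8 7 11 13)(4 5 12 17 9)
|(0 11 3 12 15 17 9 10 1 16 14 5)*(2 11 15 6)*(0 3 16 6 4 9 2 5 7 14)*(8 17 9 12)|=|(0 15 9 10 1 6 5 3 8 17 2 11 16)(4 12)(7 14)|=26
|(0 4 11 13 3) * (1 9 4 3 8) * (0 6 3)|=|(1 9 4 11 13 8)(3 6)|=6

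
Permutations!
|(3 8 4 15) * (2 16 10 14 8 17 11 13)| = 11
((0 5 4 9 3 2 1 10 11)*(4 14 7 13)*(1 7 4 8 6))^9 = ((0 5 14 4 9 3 2 7 13 8 6 1 10 11))^9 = (0 8 9 11 13 4 10 7 14 1 2 5 6 3)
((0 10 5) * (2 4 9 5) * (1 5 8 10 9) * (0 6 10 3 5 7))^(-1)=((0 9 8 3 5 6 10 2 4 1 7))^(-1)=(0 7 1 4 2 10 6 5 3 8 9)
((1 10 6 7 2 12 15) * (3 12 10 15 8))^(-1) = (1 15)(2 7 6 10)(3 8 12)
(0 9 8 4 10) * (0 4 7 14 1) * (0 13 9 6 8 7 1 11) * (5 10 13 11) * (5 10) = [6, 11, 2, 3, 13, 5, 8, 14, 1, 7, 4, 0, 12, 9, 10] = (0 6 8 1 11)(4 13 9 7 14 10)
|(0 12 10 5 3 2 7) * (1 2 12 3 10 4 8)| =8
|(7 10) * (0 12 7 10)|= 3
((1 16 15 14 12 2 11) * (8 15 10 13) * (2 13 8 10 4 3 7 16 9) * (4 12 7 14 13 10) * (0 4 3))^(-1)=((0 4)(1 9 2 11)(3 14 7 16 12 10 8 15 13))^(-1)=(0 4)(1 11 2 9)(3 13 15 8 10 12 16 7 14)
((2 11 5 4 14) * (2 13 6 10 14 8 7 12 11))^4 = (14)(4 11 7)(5 12 8)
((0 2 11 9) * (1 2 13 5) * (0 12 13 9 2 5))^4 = ((0 9 12 13)(1 5)(2 11))^4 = (13)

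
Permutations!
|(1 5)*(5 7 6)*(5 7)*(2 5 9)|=4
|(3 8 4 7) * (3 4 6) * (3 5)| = 4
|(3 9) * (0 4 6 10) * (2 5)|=4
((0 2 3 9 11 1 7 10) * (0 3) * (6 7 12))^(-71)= ((0 2)(1 12 6 7 10 3 9 11))^(-71)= (0 2)(1 12 6 7 10 3 9 11)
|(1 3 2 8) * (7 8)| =5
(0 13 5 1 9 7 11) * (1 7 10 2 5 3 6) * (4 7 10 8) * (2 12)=(0 13 3 6 1 9 8 4 7 11)(2 5 10 12)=[13, 9, 5, 6, 7, 10, 1, 11, 4, 8, 12, 0, 2, 3]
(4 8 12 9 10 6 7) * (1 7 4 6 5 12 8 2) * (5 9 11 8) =[0, 7, 1, 3, 2, 12, 4, 6, 5, 10, 9, 8, 11] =(1 7 6 4 2)(5 12 11 8)(9 10)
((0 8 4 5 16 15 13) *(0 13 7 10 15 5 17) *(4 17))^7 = (0 8 17)(5 16)(7 10 15)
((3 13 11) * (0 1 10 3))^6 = ((0 1 10 3 13 11))^6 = (13)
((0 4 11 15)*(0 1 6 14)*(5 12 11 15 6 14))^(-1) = ((0 4 15 1 14)(5 12 11 6))^(-1) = (0 14 1 15 4)(5 6 11 12)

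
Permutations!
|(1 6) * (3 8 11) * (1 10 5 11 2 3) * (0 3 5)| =9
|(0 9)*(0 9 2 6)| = |(9)(0 2 6)| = 3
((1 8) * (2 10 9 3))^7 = ((1 8)(2 10 9 3))^7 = (1 8)(2 3 9 10)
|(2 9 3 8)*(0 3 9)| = 4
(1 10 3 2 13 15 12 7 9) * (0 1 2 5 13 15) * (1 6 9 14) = (0 6 9 2 15 12 7 14 1 10 3 5 13) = [6, 10, 15, 5, 4, 13, 9, 14, 8, 2, 3, 11, 7, 0, 1, 12]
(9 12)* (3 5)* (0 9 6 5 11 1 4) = (0 9 12 6 5 3 11 1 4) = [9, 4, 2, 11, 0, 3, 5, 7, 8, 12, 10, 1, 6]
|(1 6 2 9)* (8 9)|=5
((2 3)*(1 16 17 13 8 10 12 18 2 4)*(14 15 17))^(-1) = ((1 16 14 15 17 13 8 10 12 18 2 3 4))^(-1) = (1 4 3 2 18 12 10 8 13 17 15 14 16)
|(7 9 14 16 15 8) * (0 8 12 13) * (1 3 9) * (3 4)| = |(0 8 7 1 4 3 9 14 16 15 12 13)| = 12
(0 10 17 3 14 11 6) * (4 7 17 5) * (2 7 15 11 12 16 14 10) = (0 2 7 17 3 10 5 4 15 11 6)(12 16 14) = [2, 1, 7, 10, 15, 4, 0, 17, 8, 9, 5, 6, 16, 13, 12, 11, 14, 3]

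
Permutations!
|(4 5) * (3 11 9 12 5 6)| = 7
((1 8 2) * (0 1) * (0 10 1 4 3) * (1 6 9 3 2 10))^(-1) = ((0 4 2 1 8 10 6 9 3))^(-1) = (0 3 9 6 10 8 1 2 4)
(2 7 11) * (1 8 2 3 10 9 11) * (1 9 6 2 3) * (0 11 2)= [11, 8, 7, 10, 4, 5, 0, 9, 3, 2, 6, 1]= (0 11 1 8 3 10 6)(2 7 9)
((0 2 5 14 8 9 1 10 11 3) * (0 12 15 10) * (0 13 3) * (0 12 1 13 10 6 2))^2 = (1 11 15 2 14 9 3 10 12 6 5 8 13)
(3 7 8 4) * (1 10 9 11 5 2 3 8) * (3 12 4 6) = (1 10 9 11 5 2 12 4 8 6 3 7) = [0, 10, 12, 7, 8, 2, 3, 1, 6, 11, 9, 5, 4]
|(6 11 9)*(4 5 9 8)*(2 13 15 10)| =|(2 13 15 10)(4 5 9 6 11 8)| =12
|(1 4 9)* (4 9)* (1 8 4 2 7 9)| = |(2 7 9 8 4)| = 5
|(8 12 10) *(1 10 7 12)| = 6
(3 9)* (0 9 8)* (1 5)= (0 9 3 8)(1 5)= [9, 5, 2, 8, 4, 1, 6, 7, 0, 3]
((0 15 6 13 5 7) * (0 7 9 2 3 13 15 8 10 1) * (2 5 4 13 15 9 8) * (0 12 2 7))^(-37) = (0 7)(1 3 9 10 2 6 8 12 15 5)(4 13)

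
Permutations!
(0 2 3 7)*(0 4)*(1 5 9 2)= (0 1 5 9 2 3 7 4)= [1, 5, 3, 7, 0, 9, 6, 4, 8, 2]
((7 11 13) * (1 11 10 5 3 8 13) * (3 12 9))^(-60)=((1 11)(3 8 13 7 10 5 12 9))^(-60)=(3 10)(5 8)(7 9)(12 13)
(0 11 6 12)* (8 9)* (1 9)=(0 11 6 12)(1 9 8)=[11, 9, 2, 3, 4, 5, 12, 7, 1, 8, 10, 6, 0]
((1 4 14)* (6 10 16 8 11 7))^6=(16)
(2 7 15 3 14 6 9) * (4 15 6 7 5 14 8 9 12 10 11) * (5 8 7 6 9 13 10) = (2 8 13 10 11 4 15 3 7 9)(5 14 6 12) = [0, 1, 8, 7, 15, 14, 12, 9, 13, 2, 11, 4, 5, 10, 6, 3]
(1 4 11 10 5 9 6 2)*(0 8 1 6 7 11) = (0 8 1 4)(2 6)(5 9 7 11 10) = [8, 4, 6, 3, 0, 9, 2, 11, 1, 7, 5, 10]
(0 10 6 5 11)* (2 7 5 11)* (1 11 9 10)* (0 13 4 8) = (0 1 11 13 4 8)(2 7 5)(6 9 10) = [1, 11, 7, 3, 8, 2, 9, 5, 0, 10, 6, 13, 12, 4]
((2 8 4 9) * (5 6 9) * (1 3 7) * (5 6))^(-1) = ((1 3 7)(2 8 4 6 9))^(-1) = (1 7 3)(2 9 6 4 8)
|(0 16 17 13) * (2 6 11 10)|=|(0 16 17 13)(2 6 11 10)|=4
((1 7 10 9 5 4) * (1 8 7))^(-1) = (4 5 9 10 7 8)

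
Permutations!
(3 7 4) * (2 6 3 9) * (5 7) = (2 6 3 5 7 4 9) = [0, 1, 6, 5, 9, 7, 3, 4, 8, 2]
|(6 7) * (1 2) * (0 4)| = 2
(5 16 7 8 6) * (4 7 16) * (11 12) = [0, 1, 2, 3, 7, 4, 5, 8, 6, 9, 10, 12, 11, 13, 14, 15, 16] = (16)(4 7 8 6 5)(11 12)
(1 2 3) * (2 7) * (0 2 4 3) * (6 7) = [2, 6, 0, 1, 3, 5, 7, 4] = (0 2)(1 6 7 4 3)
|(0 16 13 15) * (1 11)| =|(0 16 13 15)(1 11)| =4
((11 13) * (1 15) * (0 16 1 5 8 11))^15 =(0 13 11 8 5 15 1 16)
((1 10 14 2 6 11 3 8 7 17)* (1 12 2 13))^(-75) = (1 10 14 13)(2 7 11 12 8 6 17 3)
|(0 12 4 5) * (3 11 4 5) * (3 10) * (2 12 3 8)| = |(0 3 11 4 10 8 2 12 5)| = 9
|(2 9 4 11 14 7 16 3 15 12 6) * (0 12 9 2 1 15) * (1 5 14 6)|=13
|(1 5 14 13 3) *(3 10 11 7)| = |(1 5 14 13 10 11 7 3)| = 8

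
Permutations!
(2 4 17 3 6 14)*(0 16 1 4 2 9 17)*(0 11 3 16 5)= (0 5)(1 4 11 3 6 14 9 17 16)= [5, 4, 2, 6, 11, 0, 14, 7, 8, 17, 10, 3, 12, 13, 9, 15, 1, 16]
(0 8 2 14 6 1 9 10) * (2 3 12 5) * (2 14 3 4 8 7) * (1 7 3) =[3, 9, 1, 12, 8, 14, 7, 2, 4, 10, 0, 11, 5, 13, 6] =(0 3 12 5 14 6 7 2 1 9 10)(4 8)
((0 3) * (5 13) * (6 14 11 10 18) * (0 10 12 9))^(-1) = (0 9 12 11 14 6 18 10 3)(5 13) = ((0 3 10 18 6 14 11 12 9)(5 13))^(-1)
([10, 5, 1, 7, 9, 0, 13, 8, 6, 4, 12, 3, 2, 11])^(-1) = (0 5 1 2 12 10)(3 11 13 6 8 7)(4 9)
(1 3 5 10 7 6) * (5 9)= (1 3 9 5 10 7 6)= [0, 3, 2, 9, 4, 10, 1, 6, 8, 5, 7]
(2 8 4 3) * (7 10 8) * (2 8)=[0, 1, 7, 8, 3, 5, 6, 10, 4, 9, 2]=(2 7 10)(3 8 4)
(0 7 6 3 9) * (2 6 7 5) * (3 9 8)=[5, 1, 6, 8, 4, 2, 9, 7, 3, 0]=(0 5 2 6 9)(3 8)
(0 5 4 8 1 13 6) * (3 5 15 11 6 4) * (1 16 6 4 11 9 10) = (0 15 9 10 1 13 11 4 8 16 6)(3 5) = [15, 13, 2, 5, 8, 3, 0, 7, 16, 10, 1, 4, 12, 11, 14, 9, 6]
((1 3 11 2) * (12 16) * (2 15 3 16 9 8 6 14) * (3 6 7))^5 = ((1 16 12 9 8 7 3 11 15 6 14 2))^5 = (1 7 14 9 15 16 3 2 8 6 12 11)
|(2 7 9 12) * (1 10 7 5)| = |(1 10 7 9 12 2 5)| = 7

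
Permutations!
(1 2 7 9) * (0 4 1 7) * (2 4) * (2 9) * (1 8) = (0 9 7 2)(1 4 8) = [9, 4, 0, 3, 8, 5, 6, 2, 1, 7]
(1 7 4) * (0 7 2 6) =(0 7 4 1 2 6) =[7, 2, 6, 3, 1, 5, 0, 4]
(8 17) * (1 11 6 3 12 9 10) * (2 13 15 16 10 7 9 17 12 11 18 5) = (1 18 5 2 13 15 16 10)(3 11 6)(7 9)(8 12 17) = [0, 18, 13, 11, 4, 2, 3, 9, 12, 7, 1, 6, 17, 15, 14, 16, 10, 8, 5]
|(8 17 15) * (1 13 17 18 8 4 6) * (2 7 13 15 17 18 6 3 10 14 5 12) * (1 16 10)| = 44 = |(1 15 4 3)(2 7 13 18 8 6 16 10 14 5 12)|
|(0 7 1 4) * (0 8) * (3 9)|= 10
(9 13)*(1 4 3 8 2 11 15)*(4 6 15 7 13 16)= (1 6 15)(2 11 7 13 9 16 4 3 8)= [0, 6, 11, 8, 3, 5, 15, 13, 2, 16, 10, 7, 12, 9, 14, 1, 4]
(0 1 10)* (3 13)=(0 1 10)(3 13)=[1, 10, 2, 13, 4, 5, 6, 7, 8, 9, 0, 11, 12, 3]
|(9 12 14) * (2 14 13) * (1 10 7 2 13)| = 7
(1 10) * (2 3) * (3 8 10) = (1 3 2 8 10) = [0, 3, 8, 2, 4, 5, 6, 7, 10, 9, 1]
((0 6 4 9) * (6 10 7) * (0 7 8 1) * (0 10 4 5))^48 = ((0 4 9 7 6 5)(1 10 8))^48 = (10)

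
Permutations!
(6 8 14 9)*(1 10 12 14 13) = (1 10 12 14 9 6 8 13) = [0, 10, 2, 3, 4, 5, 8, 7, 13, 6, 12, 11, 14, 1, 9]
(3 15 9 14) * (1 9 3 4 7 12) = (1 9 14 4 7 12)(3 15) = [0, 9, 2, 15, 7, 5, 6, 12, 8, 14, 10, 11, 1, 13, 4, 3]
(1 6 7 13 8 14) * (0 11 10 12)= (0 11 10 12)(1 6 7 13 8 14)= [11, 6, 2, 3, 4, 5, 7, 13, 14, 9, 12, 10, 0, 8, 1]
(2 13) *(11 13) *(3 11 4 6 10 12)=(2 4 6 10 12 3 11 13)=[0, 1, 4, 11, 6, 5, 10, 7, 8, 9, 12, 13, 3, 2]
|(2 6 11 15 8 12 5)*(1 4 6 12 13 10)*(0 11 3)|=|(0 11 15 8 13 10 1 4 6 3)(2 12 5)|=30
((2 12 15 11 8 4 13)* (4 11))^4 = (2 13 4 15 12)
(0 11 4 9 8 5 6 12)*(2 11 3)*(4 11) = [3, 1, 4, 2, 9, 6, 12, 7, 5, 8, 10, 11, 0] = (0 3 2 4 9 8 5 6 12)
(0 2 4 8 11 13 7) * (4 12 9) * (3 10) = (0 2 12 9 4 8 11 13 7)(3 10) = [2, 1, 12, 10, 8, 5, 6, 0, 11, 4, 3, 13, 9, 7]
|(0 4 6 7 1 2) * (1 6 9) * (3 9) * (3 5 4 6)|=|(0 6 7 3 9 1 2)(4 5)|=14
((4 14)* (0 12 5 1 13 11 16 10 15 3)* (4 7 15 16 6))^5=(0 11 15 1 14 12 6 3 13 7 5 4)(10 16)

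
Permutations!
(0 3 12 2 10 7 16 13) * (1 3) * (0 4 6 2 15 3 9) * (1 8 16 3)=(0 8 16 13 4 6 2 10 7 3 12 15 1 9)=[8, 9, 10, 12, 6, 5, 2, 3, 16, 0, 7, 11, 15, 4, 14, 1, 13]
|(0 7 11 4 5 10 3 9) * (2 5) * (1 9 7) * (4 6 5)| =|(0 1 9)(2 4)(3 7 11 6 5 10)| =6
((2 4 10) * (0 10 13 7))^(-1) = ((0 10 2 4 13 7))^(-1) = (0 7 13 4 2 10)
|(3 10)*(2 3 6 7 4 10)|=|(2 3)(4 10 6 7)|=4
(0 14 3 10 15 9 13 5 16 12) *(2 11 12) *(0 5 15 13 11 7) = [14, 1, 7, 10, 4, 16, 6, 0, 8, 11, 13, 12, 5, 15, 3, 9, 2] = (0 14 3 10 13 15 9 11 12 5 16 2 7)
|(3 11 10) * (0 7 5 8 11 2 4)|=|(0 7 5 8 11 10 3 2 4)|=9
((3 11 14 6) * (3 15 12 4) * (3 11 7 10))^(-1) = ((3 7 10)(4 11 14 6 15 12))^(-1) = (3 10 7)(4 12 15 6 14 11)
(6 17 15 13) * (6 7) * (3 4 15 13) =(3 4 15)(6 17 13 7) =[0, 1, 2, 4, 15, 5, 17, 6, 8, 9, 10, 11, 12, 7, 14, 3, 16, 13]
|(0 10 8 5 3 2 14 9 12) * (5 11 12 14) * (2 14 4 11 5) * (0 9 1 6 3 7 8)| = 12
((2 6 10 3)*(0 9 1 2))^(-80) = (0 6 9 10 1 3 2)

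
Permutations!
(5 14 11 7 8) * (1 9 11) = [0, 9, 2, 3, 4, 14, 6, 8, 5, 11, 10, 7, 12, 13, 1] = (1 9 11 7 8 5 14)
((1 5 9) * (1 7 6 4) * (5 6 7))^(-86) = (9)(1 6 4)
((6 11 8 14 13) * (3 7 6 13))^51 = ((3 7 6 11 8 14))^51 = (3 11)(6 14)(7 8)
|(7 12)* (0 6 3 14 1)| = 10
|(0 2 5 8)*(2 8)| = 2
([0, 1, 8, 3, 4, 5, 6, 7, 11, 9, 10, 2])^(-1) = [0, 1, 11, 3, 4, 5, 6, 7, 2, 9, 10, 8]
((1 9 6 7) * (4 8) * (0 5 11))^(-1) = ((0 5 11)(1 9 6 7)(4 8))^(-1) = (0 11 5)(1 7 6 9)(4 8)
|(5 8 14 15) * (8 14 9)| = |(5 14 15)(8 9)| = 6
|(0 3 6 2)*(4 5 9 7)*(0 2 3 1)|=4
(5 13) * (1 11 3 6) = (1 11 3 6)(5 13) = [0, 11, 2, 6, 4, 13, 1, 7, 8, 9, 10, 3, 12, 5]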